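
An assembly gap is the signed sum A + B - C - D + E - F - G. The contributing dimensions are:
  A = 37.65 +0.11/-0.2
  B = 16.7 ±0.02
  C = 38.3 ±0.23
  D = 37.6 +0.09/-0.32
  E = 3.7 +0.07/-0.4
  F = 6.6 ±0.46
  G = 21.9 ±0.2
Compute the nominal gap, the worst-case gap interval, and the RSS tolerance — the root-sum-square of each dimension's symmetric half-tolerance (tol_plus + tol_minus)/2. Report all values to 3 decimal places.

Stack each dimension's contribution:
  +A: nom +37.650 → Σnom=37.650; wc +0.110/-0.200 → slack +0.110/-0.200; half-tol=0.155, Σhalf²=0.024025
  +B: nom +16.700 → Σnom=54.350; wc +0.020/-0.020 → slack +0.130/-0.220; half-tol=0.020, Σhalf²=0.024425
  -C: nom -38.300 → Σnom=16.050; wc +0.230/-0.230 → slack +0.360/-0.450; half-tol=0.230, Σhalf²=0.077325
  -D: nom -37.600 → Σnom=-21.550; wc +0.320/-0.090 → slack +0.680/-0.540; half-tol=0.205, Σhalf²=0.119350
  +E: nom +3.700 → Σnom=-17.850; wc +0.070/-0.400 → slack +0.750/-0.940; half-tol=0.235, Σhalf²=0.174575
  -F: nom -6.600 → Σnom=-24.450; wc +0.460/-0.460 → slack +1.210/-1.400; half-tol=0.460, Σhalf²=0.386175
  -G: nom -21.900 → Σnom=-46.350; wc +0.200/-0.200 → slack +1.410/-1.600; half-tol=0.200, Σhalf²=0.426175
Nominal = -46.350. Worst-case = [-46.350 - 1.600, -46.350 + 1.410] = [-47.950, -44.940]. RSS = √0.426175 = 0.653.

nominal=-46.350 wc=[-47.950,-44.940] rss=0.653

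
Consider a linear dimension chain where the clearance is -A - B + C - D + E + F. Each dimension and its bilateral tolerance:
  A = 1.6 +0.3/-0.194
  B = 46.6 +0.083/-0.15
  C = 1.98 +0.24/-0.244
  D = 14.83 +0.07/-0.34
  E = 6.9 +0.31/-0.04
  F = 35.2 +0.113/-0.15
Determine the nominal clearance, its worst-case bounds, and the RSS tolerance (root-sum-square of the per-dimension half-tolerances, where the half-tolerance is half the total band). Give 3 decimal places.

Stack each dimension's contribution:
  -A: nom -1.600 → Σnom=-1.600; wc +0.194/-0.300 → slack +0.194/-0.300; half-tol=0.247, Σhalf²=0.061009
  -B: nom -46.600 → Σnom=-48.200; wc +0.150/-0.083 → slack +0.344/-0.383; half-tol=0.116, Σhalf²=0.074581
  +C: nom +1.980 → Σnom=-46.220; wc +0.240/-0.244 → slack +0.584/-0.627; half-tol=0.242, Σhalf²=0.133145
  -D: nom -14.830 → Σnom=-61.050; wc +0.340/-0.070 → slack +0.924/-0.697; half-tol=0.205, Σhalf²=0.175170
  +E: nom +6.900 → Σnom=-54.150; wc +0.310/-0.040 → slack +1.234/-0.737; half-tol=0.175, Σhalf²=0.205795
  +F: nom +35.200 → Σnom=-18.950; wc +0.113/-0.150 → slack +1.347/-0.887; half-tol=0.132, Σhalf²=0.223087
Nominal = -18.950. Worst-case = [-18.950 - 0.887, -18.950 + 1.347] = [-19.837, -17.603]. RSS = √0.223087 = 0.472.

nominal=-18.950 wc=[-19.837,-17.603] rss=0.472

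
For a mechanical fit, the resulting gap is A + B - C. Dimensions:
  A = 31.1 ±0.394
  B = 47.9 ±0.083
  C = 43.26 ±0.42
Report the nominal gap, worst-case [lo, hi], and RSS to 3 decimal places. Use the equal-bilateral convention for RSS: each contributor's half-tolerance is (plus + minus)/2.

Stack each dimension's contribution:
  +A: nom +31.100 → Σnom=31.100; wc +0.394/-0.394 → slack +0.394/-0.394; half-tol=0.394, Σhalf²=0.155236
  +B: nom +47.900 → Σnom=79.000; wc +0.083/-0.083 → slack +0.477/-0.477; half-tol=0.083, Σhalf²=0.162125
  -C: nom -43.260 → Σnom=35.740; wc +0.420/-0.420 → slack +0.897/-0.897; half-tol=0.420, Σhalf²=0.338525
Nominal = 35.740. Worst-case = [35.740 - 0.897, 35.740 + 0.897] = [34.843, 36.637]. RSS = √0.338525 = 0.582.

nominal=35.740 wc=[34.843,36.637] rss=0.582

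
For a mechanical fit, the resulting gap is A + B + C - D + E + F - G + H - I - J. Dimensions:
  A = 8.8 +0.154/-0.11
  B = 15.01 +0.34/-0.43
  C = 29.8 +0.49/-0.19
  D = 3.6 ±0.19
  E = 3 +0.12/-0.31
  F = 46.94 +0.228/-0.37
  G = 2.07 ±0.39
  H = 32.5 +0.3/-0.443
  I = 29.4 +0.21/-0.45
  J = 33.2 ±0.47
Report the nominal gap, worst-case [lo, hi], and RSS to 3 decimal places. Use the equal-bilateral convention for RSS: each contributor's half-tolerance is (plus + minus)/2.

nominal=67.780 wc=[64.667,70.912] rss=1.036

Stack each dimension's contribution:
  +A: nom +8.800 → Σnom=8.800; wc +0.154/-0.110 → slack +0.154/-0.110; half-tol=0.132, Σhalf²=0.017424
  +B: nom +15.010 → Σnom=23.810; wc +0.340/-0.430 → slack +0.494/-0.540; half-tol=0.385, Σhalf²=0.165649
  +C: nom +29.800 → Σnom=53.610; wc +0.490/-0.190 → slack +0.984/-0.730; half-tol=0.340, Σhalf²=0.281249
  -D: nom -3.600 → Σnom=50.010; wc +0.190/-0.190 → slack +1.174/-0.920; half-tol=0.190, Σhalf²=0.317349
  +E: nom +3.000 → Σnom=53.010; wc +0.120/-0.310 → slack +1.294/-1.230; half-tol=0.215, Σhalf²=0.363574
  +F: nom +46.940 → Σnom=99.950; wc +0.228/-0.370 → slack +1.522/-1.600; half-tol=0.299, Σhalf²=0.452975
  -G: nom -2.070 → Σnom=97.880; wc +0.390/-0.390 → slack +1.912/-1.990; half-tol=0.390, Σhalf²=0.605075
  +H: nom +32.500 → Σnom=130.380; wc +0.300/-0.443 → slack +2.212/-2.433; half-tol=0.371, Σhalf²=0.743087
  -I: nom -29.400 → Σnom=100.980; wc +0.450/-0.210 → slack +2.662/-2.643; half-tol=0.330, Σhalf²=0.851987
  -J: nom -33.200 → Σnom=67.780; wc +0.470/-0.470 → slack +3.132/-3.113; half-tol=0.470, Σhalf²=1.072887
Nominal = 67.780. Worst-case = [67.780 - 3.113, 67.780 + 3.132] = [64.667, 70.912]. RSS = √1.072887 = 1.036.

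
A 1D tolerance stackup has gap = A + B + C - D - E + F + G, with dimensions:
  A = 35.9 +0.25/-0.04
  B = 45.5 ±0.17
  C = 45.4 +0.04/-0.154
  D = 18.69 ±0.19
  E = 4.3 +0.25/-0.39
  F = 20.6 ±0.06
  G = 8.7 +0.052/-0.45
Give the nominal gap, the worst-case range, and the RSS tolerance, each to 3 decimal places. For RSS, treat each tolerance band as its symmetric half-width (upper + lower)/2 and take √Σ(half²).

nominal=133.110 wc=[131.796,134.262] rss=0.514

Stack each dimension's contribution:
  +A: nom +35.900 → Σnom=35.900; wc +0.250/-0.040 → slack +0.250/-0.040; half-tol=0.145, Σhalf²=0.021025
  +B: nom +45.500 → Σnom=81.400; wc +0.170/-0.170 → slack +0.420/-0.210; half-tol=0.170, Σhalf²=0.049925
  +C: nom +45.400 → Σnom=126.800; wc +0.040/-0.154 → slack +0.460/-0.364; half-tol=0.097, Σhalf²=0.059334
  -D: nom -18.690 → Σnom=108.110; wc +0.190/-0.190 → slack +0.650/-0.554; half-tol=0.190, Σhalf²=0.095434
  -E: nom -4.300 → Σnom=103.810; wc +0.390/-0.250 → slack +1.040/-0.804; half-tol=0.320, Σhalf²=0.197834
  +F: nom +20.600 → Σnom=124.410; wc +0.060/-0.060 → slack +1.100/-0.864; half-tol=0.060, Σhalf²=0.201434
  +G: nom +8.700 → Σnom=133.110; wc +0.052/-0.450 → slack +1.152/-1.314; half-tol=0.251, Σhalf²=0.264435
Nominal = 133.110. Worst-case = [133.110 - 1.314, 133.110 + 1.152] = [131.796, 134.262]. RSS = √0.264435 = 0.514.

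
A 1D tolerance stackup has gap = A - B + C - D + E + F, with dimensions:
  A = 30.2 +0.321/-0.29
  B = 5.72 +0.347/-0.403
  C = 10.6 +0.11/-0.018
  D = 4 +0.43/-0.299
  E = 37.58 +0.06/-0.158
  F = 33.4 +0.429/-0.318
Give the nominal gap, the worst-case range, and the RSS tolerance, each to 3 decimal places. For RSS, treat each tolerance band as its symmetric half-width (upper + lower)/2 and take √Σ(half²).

nominal=102.060 wc=[100.499,103.682] rss=0.723

Stack each dimension's contribution:
  +A: nom +30.200 → Σnom=30.200; wc +0.321/-0.290 → slack +0.321/-0.290; half-tol=0.305, Σhalf²=0.093330
  -B: nom -5.720 → Σnom=24.480; wc +0.403/-0.347 → slack +0.724/-0.637; half-tol=0.375, Σhalf²=0.233955
  +C: nom +10.600 → Σnom=35.080; wc +0.110/-0.018 → slack +0.834/-0.655; half-tol=0.064, Σhalf²=0.238051
  -D: nom -4.000 → Σnom=31.080; wc +0.299/-0.430 → slack +1.133/-1.085; half-tol=0.364, Σhalf²=0.370911
  +E: nom +37.580 → Σnom=68.660; wc +0.060/-0.158 → slack +1.193/-1.243; half-tol=0.109, Σhalf²=0.382792
  +F: nom +33.400 → Σnom=102.060; wc +0.429/-0.318 → slack +1.622/-1.561; half-tol=0.373, Σhalf²=0.522295
Nominal = 102.060. Worst-case = [102.060 - 1.561, 102.060 + 1.622] = [100.499, 103.682]. RSS = √0.522295 = 0.723.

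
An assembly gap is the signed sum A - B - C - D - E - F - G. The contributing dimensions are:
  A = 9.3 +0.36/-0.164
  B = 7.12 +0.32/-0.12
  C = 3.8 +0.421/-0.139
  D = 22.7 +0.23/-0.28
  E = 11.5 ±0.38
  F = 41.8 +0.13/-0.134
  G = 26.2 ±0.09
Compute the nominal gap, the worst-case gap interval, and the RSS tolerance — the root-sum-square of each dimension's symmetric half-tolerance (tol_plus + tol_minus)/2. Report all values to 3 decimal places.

Stack each dimension's contribution:
  +A: nom +9.300 → Σnom=9.300; wc +0.360/-0.164 → slack +0.360/-0.164; half-tol=0.262, Σhalf²=0.068644
  -B: nom -7.120 → Σnom=2.180; wc +0.120/-0.320 → slack +0.480/-0.484; half-tol=0.220, Σhalf²=0.117044
  -C: nom -3.800 → Σnom=-1.620; wc +0.139/-0.421 → slack +0.619/-0.905; half-tol=0.280, Σhalf²=0.195444
  -D: nom -22.700 → Σnom=-24.320; wc +0.280/-0.230 → slack +0.899/-1.135; half-tol=0.255, Σhalf²=0.260469
  -E: nom -11.500 → Σnom=-35.820; wc +0.380/-0.380 → slack +1.279/-1.515; half-tol=0.380, Σhalf²=0.404869
  -F: nom -41.800 → Σnom=-77.620; wc +0.134/-0.130 → slack +1.413/-1.645; half-tol=0.132, Σhalf²=0.422293
  -G: nom -26.200 → Σnom=-103.820; wc +0.090/-0.090 → slack +1.503/-1.735; half-tol=0.090, Σhalf²=0.430393
Nominal = -103.820. Worst-case = [-103.820 - 1.735, -103.820 + 1.503] = [-105.555, -102.317]. RSS = √0.430393 = 0.656.

nominal=-103.820 wc=[-105.555,-102.317] rss=0.656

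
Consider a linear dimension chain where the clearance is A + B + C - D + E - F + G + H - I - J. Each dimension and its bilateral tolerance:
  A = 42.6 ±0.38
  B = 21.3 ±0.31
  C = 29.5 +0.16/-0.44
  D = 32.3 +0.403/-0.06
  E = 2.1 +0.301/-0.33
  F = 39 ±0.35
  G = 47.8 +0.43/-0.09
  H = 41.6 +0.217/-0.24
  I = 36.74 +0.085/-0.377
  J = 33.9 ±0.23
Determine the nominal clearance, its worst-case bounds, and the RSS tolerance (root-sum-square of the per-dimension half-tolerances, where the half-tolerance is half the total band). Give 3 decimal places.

nominal=42.960 wc=[40.102,45.775] rss=0.912

Stack each dimension's contribution:
  +A: nom +42.600 → Σnom=42.600; wc +0.380/-0.380 → slack +0.380/-0.380; half-tol=0.380, Σhalf²=0.144400
  +B: nom +21.300 → Σnom=63.900; wc +0.310/-0.310 → slack +0.690/-0.690; half-tol=0.310, Σhalf²=0.240500
  +C: nom +29.500 → Σnom=93.400; wc +0.160/-0.440 → slack +0.850/-1.130; half-tol=0.300, Σhalf²=0.330500
  -D: nom -32.300 → Σnom=61.100; wc +0.060/-0.403 → slack +0.910/-1.533; half-tol=0.232, Σhalf²=0.384092
  +E: nom +2.100 → Σnom=63.200; wc +0.301/-0.330 → slack +1.211/-1.863; half-tol=0.316, Σhalf²=0.483633
  -F: nom -39.000 → Σnom=24.200; wc +0.350/-0.350 → slack +1.561/-2.213; half-tol=0.350, Σhalf²=0.606132
  +G: nom +47.800 → Σnom=72.000; wc +0.430/-0.090 → slack +1.991/-2.303; half-tol=0.260, Σhalf²=0.673732
  +H: nom +41.600 → Σnom=113.600; wc +0.217/-0.240 → slack +2.208/-2.543; half-tol=0.228, Σhalf²=0.725945
  -I: nom -36.740 → Σnom=76.860; wc +0.377/-0.085 → slack +2.585/-2.628; half-tol=0.231, Σhalf²=0.779306
  -J: nom -33.900 → Σnom=42.960; wc +0.230/-0.230 → slack +2.815/-2.858; half-tol=0.230, Σhalf²=0.832206
Nominal = 42.960. Worst-case = [42.960 - 2.858, 42.960 + 2.815] = [40.102, 45.775]. RSS = √0.832206 = 0.912.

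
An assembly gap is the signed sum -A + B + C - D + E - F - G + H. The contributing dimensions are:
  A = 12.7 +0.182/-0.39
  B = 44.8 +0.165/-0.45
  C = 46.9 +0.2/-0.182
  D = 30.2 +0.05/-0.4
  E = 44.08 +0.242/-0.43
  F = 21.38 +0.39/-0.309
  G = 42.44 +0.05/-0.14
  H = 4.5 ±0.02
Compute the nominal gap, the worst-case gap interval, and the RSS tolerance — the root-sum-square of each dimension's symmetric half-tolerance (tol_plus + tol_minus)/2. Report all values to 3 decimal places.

nominal=33.560 wc=[31.806,35.426] rss=0.713

Stack each dimension's contribution:
  -A: nom -12.700 → Σnom=-12.700; wc +0.390/-0.182 → slack +0.390/-0.182; half-tol=0.286, Σhalf²=0.081796
  +B: nom +44.800 → Σnom=32.100; wc +0.165/-0.450 → slack +0.555/-0.632; half-tol=0.307, Σhalf²=0.176352
  +C: nom +46.900 → Σnom=79.000; wc +0.200/-0.182 → slack +0.755/-0.814; half-tol=0.191, Σhalf²=0.212833
  -D: nom -30.200 → Σnom=48.800; wc +0.400/-0.050 → slack +1.155/-0.864; half-tol=0.225, Σhalf²=0.263458
  +E: nom +44.080 → Σnom=92.880; wc +0.242/-0.430 → slack +1.397/-1.294; half-tol=0.336, Σhalf²=0.376354
  -F: nom -21.380 → Σnom=71.500; wc +0.309/-0.390 → slack +1.706/-1.684; half-tol=0.350, Σhalf²=0.498505
  -G: nom -42.440 → Σnom=29.060; wc +0.140/-0.050 → slack +1.846/-1.734; half-tol=0.095, Σhalf²=0.507529
  +H: nom +4.500 → Σnom=33.560; wc +0.020/-0.020 → slack +1.866/-1.754; half-tol=0.020, Σhalf²=0.507929
Nominal = 33.560. Worst-case = [33.560 - 1.754, 33.560 + 1.866] = [31.806, 35.426]. RSS = √0.507929 = 0.713.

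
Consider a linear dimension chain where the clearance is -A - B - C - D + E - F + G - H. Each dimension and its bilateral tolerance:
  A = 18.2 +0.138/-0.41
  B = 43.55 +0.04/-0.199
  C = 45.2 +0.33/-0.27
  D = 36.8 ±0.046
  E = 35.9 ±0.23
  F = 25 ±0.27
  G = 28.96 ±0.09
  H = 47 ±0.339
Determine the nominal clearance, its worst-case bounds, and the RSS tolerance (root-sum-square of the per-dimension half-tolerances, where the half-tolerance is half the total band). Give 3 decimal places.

nominal=-150.890 wc=[-152.373,-149.036] rss=0.656

Stack each dimension's contribution:
  -A: nom -18.200 → Σnom=-18.200; wc +0.410/-0.138 → slack +0.410/-0.138; half-tol=0.274, Σhalf²=0.075076
  -B: nom -43.550 → Σnom=-61.750; wc +0.199/-0.040 → slack +0.609/-0.178; half-tol=0.120, Σhalf²=0.089356
  -C: nom -45.200 → Σnom=-106.950; wc +0.270/-0.330 → slack +0.879/-0.508; half-tol=0.300, Σhalf²=0.179356
  -D: nom -36.800 → Σnom=-143.750; wc +0.046/-0.046 → slack +0.925/-0.554; half-tol=0.046, Σhalf²=0.181472
  +E: nom +35.900 → Σnom=-107.850; wc +0.230/-0.230 → slack +1.155/-0.784; half-tol=0.230, Σhalf²=0.234372
  -F: nom -25.000 → Σnom=-132.850; wc +0.270/-0.270 → slack +1.425/-1.054; half-tol=0.270, Σhalf²=0.307272
  +G: nom +28.960 → Σnom=-103.890; wc +0.090/-0.090 → slack +1.515/-1.144; half-tol=0.090, Σhalf²=0.315372
  -H: nom -47.000 → Σnom=-150.890; wc +0.339/-0.339 → slack +1.854/-1.483; half-tol=0.339, Σhalf²=0.430293
Nominal = -150.890. Worst-case = [-150.890 - 1.483, -150.890 + 1.854] = [-152.373, -149.036]. RSS = √0.430293 = 0.656.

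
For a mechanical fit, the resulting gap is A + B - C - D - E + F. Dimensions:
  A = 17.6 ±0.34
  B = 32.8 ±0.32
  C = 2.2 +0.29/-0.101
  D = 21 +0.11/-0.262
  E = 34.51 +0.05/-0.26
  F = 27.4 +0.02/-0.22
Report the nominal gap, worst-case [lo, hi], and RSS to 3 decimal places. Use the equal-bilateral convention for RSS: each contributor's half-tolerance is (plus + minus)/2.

Stack each dimension's contribution:
  +A: nom +17.600 → Σnom=17.600; wc +0.340/-0.340 → slack +0.340/-0.340; half-tol=0.340, Σhalf²=0.115600
  +B: nom +32.800 → Σnom=50.400; wc +0.320/-0.320 → slack +0.660/-0.660; half-tol=0.320, Σhalf²=0.218000
  -C: nom -2.200 → Σnom=48.200; wc +0.101/-0.290 → slack +0.761/-0.950; half-tol=0.196, Σhalf²=0.256220
  -D: nom -21.000 → Σnom=27.200; wc +0.262/-0.110 → slack +1.023/-1.060; half-tol=0.186, Σhalf²=0.290816
  -E: nom -34.510 → Σnom=-7.310; wc +0.260/-0.050 → slack +1.283/-1.110; half-tol=0.155, Σhalf²=0.314841
  +F: nom +27.400 → Σnom=20.090; wc +0.020/-0.220 → slack +1.303/-1.330; half-tol=0.120, Σhalf²=0.329241
Nominal = 20.090. Worst-case = [20.090 - 1.330, 20.090 + 1.303] = [18.760, 21.393]. RSS = √0.329241 = 0.574.

nominal=20.090 wc=[18.760,21.393] rss=0.574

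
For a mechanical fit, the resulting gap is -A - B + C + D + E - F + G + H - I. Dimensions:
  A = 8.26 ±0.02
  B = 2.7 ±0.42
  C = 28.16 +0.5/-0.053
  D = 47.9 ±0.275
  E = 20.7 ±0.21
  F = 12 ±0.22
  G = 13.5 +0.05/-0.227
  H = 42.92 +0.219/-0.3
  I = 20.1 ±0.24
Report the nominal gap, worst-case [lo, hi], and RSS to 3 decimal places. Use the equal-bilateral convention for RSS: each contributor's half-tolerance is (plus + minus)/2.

nominal=110.120 wc=[108.155,112.274] rss=0.752

Stack each dimension's contribution:
  -A: nom -8.260 → Σnom=-8.260; wc +0.020/-0.020 → slack +0.020/-0.020; half-tol=0.020, Σhalf²=0.000400
  -B: nom -2.700 → Σnom=-10.960; wc +0.420/-0.420 → slack +0.440/-0.440; half-tol=0.420, Σhalf²=0.176800
  +C: nom +28.160 → Σnom=17.200; wc +0.500/-0.053 → slack +0.940/-0.493; half-tol=0.277, Σhalf²=0.253252
  +D: nom +47.900 → Σnom=65.100; wc +0.275/-0.275 → slack +1.215/-0.768; half-tol=0.275, Σhalf²=0.328877
  +E: nom +20.700 → Σnom=85.800; wc +0.210/-0.210 → slack +1.425/-0.978; half-tol=0.210, Σhalf²=0.372977
  -F: nom -12.000 → Σnom=73.800; wc +0.220/-0.220 → slack +1.645/-1.198; half-tol=0.220, Σhalf²=0.421377
  +G: nom +13.500 → Σnom=87.300; wc +0.050/-0.227 → slack +1.695/-1.425; half-tol=0.139, Σhalf²=0.440559
  +H: nom +42.920 → Σnom=130.220; wc +0.219/-0.300 → slack +1.914/-1.725; half-tol=0.260, Σhalf²=0.507900
  -I: nom -20.100 → Σnom=110.120; wc +0.240/-0.240 → slack +2.154/-1.965; half-tol=0.240, Σhalf²=0.565500
Nominal = 110.120. Worst-case = [110.120 - 1.965, 110.120 + 2.154] = [108.155, 112.274]. RSS = √0.565500 = 0.752.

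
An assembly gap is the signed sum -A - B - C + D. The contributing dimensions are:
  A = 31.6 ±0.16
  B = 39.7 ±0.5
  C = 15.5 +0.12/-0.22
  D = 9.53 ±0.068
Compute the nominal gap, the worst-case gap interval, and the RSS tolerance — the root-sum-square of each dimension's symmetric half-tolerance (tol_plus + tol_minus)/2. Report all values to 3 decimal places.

Stack each dimension's contribution:
  -A: nom -31.600 → Σnom=-31.600; wc +0.160/-0.160 → slack +0.160/-0.160; half-tol=0.160, Σhalf²=0.025600
  -B: nom -39.700 → Σnom=-71.300; wc +0.500/-0.500 → slack +0.660/-0.660; half-tol=0.500, Σhalf²=0.275600
  -C: nom -15.500 → Σnom=-86.800; wc +0.220/-0.120 → slack +0.880/-0.780; half-tol=0.170, Σhalf²=0.304500
  +D: nom +9.530 → Σnom=-77.270; wc +0.068/-0.068 → slack +0.948/-0.848; half-tol=0.068, Σhalf²=0.309124
Nominal = -77.270. Worst-case = [-77.270 - 0.848, -77.270 + 0.948] = [-78.118, -76.322]. RSS = √0.309124 = 0.556.

nominal=-77.270 wc=[-78.118,-76.322] rss=0.556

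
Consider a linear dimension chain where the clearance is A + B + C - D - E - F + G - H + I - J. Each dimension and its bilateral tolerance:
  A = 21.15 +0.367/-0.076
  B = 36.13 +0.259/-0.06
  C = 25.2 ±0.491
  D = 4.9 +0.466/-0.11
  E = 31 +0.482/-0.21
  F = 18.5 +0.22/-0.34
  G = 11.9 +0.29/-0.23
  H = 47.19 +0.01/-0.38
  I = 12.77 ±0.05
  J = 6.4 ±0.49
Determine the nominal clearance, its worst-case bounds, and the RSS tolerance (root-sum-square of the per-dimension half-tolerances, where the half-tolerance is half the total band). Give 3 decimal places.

Stack each dimension's contribution:
  +A: nom +21.150 → Σnom=21.150; wc +0.367/-0.076 → slack +0.367/-0.076; half-tol=0.222, Σhalf²=0.049062
  +B: nom +36.130 → Σnom=57.280; wc +0.259/-0.060 → slack +0.626/-0.136; half-tol=0.160, Σhalf²=0.074502
  +C: nom +25.200 → Σnom=82.480; wc +0.491/-0.491 → slack +1.117/-0.627; half-tol=0.491, Σhalf²=0.315584
  -D: nom -4.900 → Σnom=77.580; wc +0.110/-0.466 → slack +1.227/-1.093; half-tol=0.288, Σhalf²=0.398528
  -E: nom -31.000 → Σnom=46.580; wc +0.210/-0.482 → slack +1.437/-1.575; half-tol=0.346, Σhalf²=0.518244
  -F: nom -18.500 → Σnom=28.080; wc +0.340/-0.220 → slack +1.777/-1.795; half-tol=0.280, Σhalf²=0.596644
  +G: nom +11.900 → Σnom=39.980; wc +0.290/-0.230 → slack +2.067/-2.025; half-tol=0.260, Σhalf²=0.664244
  -H: nom -47.190 → Σnom=-7.210; wc +0.380/-0.010 → slack +2.447/-2.035; half-tol=0.195, Σhalf²=0.702269
  +I: nom +12.770 → Σnom=5.560; wc +0.050/-0.050 → slack +2.497/-2.085; half-tol=0.050, Σhalf²=0.704769
  -J: nom -6.400 → Σnom=-0.840; wc +0.490/-0.490 → slack +2.987/-2.575; half-tol=0.490, Σhalf²=0.944869
Nominal = -0.840. Worst-case = [-0.840 - 2.575, -0.840 + 2.987] = [-3.415, 2.147]. RSS = √0.944869 = 0.972.

nominal=-0.840 wc=[-3.415,2.147] rss=0.972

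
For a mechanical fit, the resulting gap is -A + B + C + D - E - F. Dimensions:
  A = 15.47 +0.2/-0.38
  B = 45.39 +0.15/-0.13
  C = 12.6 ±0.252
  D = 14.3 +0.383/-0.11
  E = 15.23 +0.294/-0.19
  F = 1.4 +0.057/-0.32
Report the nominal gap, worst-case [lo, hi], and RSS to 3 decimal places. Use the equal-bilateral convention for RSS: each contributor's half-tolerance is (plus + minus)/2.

Stack each dimension's contribution:
  -A: nom -15.470 → Σnom=-15.470; wc +0.380/-0.200 → slack +0.380/-0.200; half-tol=0.290, Σhalf²=0.084100
  +B: nom +45.390 → Σnom=29.920; wc +0.150/-0.130 → slack +0.530/-0.330; half-tol=0.140, Σhalf²=0.103700
  +C: nom +12.600 → Σnom=42.520; wc +0.252/-0.252 → slack +0.782/-0.582; half-tol=0.252, Σhalf²=0.167204
  +D: nom +14.300 → Σnom=56.820; wc +0.383/-0.110 → slack +1.165/-0.692; half-tol=0.246, Σhalf²=0.227966
  -E: nom -15.230 → Σnom=41.590; wc +0.190/-0.294 → slack +1.355/-0.986; half-tol=0.242, Σhalf²=0.286530
  -F: nom -1.400 → Σnom=40.190; wc +0.320/-0.057 → slack +1.675/-1.043; half-tol=0.189, Σhalf²=0.322062
Nominal = 40.190. Worst-case = [40.190 - 1.043, 40.190 + 1.675] = [39.147, 41.865]. RSS = √0.322062 = 0.568.

nominal=40.190 wc=[39.147,41.865] rss=0.568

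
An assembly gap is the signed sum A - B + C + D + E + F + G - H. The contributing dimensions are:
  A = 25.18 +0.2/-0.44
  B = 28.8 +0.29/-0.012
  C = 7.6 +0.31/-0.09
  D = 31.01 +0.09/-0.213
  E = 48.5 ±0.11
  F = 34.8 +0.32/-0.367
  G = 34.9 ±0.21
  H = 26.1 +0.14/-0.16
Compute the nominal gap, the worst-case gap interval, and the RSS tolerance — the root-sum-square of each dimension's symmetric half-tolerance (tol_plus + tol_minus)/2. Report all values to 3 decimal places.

nominal=127.090 wc=[125.230,128.502] rss=0.620

Stack each dimension's contribution:
  +A: nom +25.180 → Σnom=25.180; wc +0.200/-0.440 → slack +0.200/-0.440; half-tol=0.320, Σhalf²=0.102400
  -B: nom -28.800 → Σnom=-3.620; wc +0.012/-0.290 → slack +0.212/-0.730; half-tol=0.151, Σhalf²=0.125201
  +C: nom +7.600 → Σnom=3.980; wc +0.310/-0.090 → slack +0.522/-0.820; half-tol=0.200, Σhalf²=0.165201
  +D: nom +31.010 → Σnom=34.990; wc +0.090/-0.213 → slack +0.612/-1.033; half-tol=0.151, Σhalf²=0.188153
  +E: nom +48.500 → Σnom=83.490; wc +0.110/-0.110 → slack +0.722/-1.143; half-tol=0.110, Σhalf²=0.200253
  +F: nom +34.800 → Σnom=118.290; wc +0.320/-0.367 → slack +1.042/-1.510; half-tol=0.344, Σhalf²=0.318246
  +G: nom +34.900 → Σnom=153.190; wc +0.210/-0.210 → slack +1.252/-1.720; half-tol=0.210, Σhalf²=0.362346
  -H: nom -26.100 → Σnom=127.090; wc +0.160/-0.140 → slack +1.412/-1.860; half-tol=0.150, Σhalf²=0.384846
Nominal = 127.090. Worst-case = [127.090 - 1.860, 127.090 + 1.412] = [125.230, 128.502]. RSS = √0.384846 = 0.620.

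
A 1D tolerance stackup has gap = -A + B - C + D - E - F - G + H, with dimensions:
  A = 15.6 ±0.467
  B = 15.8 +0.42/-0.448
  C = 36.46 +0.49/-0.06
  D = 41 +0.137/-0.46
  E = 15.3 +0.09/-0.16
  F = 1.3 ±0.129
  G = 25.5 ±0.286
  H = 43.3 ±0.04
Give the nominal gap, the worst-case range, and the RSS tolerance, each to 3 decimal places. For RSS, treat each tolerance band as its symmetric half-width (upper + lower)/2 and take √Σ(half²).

Stack each dimension's contribution:
  -A: nom -15.600 → Σnom=-15.600; wc +0.467/-0.467 → slack +0.467/-0.467; half-tol=0.467, Σhalf²=0.218089
  +B: nom +15.800 → Σnom=0.200; wc +0.420/-0.448 → slack +0.887/-0.915; half-tol=0.434, Σhalf²=0.406445
  -C: nom -36.460 → Σnom=-36.260; wc +0.060/-0.490 → slack +0.947/-1.405; half-tol=0.275, Σhalf²=0.482070
  +D: nom +41.000 → Σnom=4.740; wc +0.137/-0.460 → slack +1.084/-1.865; half-tol=0.298, Σhalf²=0.571172
  -E: nom -15.300 → Σnom=-10.560; wc +0.160/-0.090 → slack +1.244/-1.955; half-tol=0.125, Σhalf²=0.586797
  -F: nom -1.300 → Σnom=-11.860; wc +0.129/-0.129 → slack +1.373/-2.084; half-tol=0.129, Σhalf²=0.603438
  -G: nom -25.500 → Σnom=-37.360; wc +0.286/-0.286 → slack +1.659/-2.370; half-tol=0.286, Σhalf²=0.685234
  +H: nom +43.300 → Σnom=5.940; wc +0.040/-0.040 → slack +1.699/-2.410; half-tol=0.040, Σhalf²=0.686834
Nominal = 5.940. Worst-case = [5.940 - 2.410, 5.940 + 1.699] = [3.530, 7.639]. RSS = √0.686834 = 0.829.

nominal=5.940 wc=[3.530,7.639] rss=0.829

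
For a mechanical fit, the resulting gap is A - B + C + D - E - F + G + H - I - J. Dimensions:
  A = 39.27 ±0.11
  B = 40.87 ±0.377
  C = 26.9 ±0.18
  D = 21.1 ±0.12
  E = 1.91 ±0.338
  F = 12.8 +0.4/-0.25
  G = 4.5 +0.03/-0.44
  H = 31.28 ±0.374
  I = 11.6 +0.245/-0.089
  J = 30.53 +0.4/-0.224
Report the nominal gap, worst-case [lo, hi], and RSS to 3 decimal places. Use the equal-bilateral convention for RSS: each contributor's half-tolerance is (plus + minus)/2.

nominal=25.340 wc=[22.356,27.432] rss=0.861

Stack each dimension's contribution:
  +A: nom +39.270 → Σnom=39.270; wc +0.110/-0.110 → slack +0.110/-0.110; half-tol=0.110, Σhalf²=0.012100
  -B: nom -40.870 → Σnom=-1.600; wc +0.377/-0.377 → slack +0.487/-0.487; half-tol=0.377, Σhalf²=0.154229
  +C: nom +26.900 → Σnom=25.300; wc +0.180/-0.180 → slack +0.667/-0.667; half-tol=0.180, Σhalf²=0.186629
  +D: nom +21.100 → Σnom=46.400; wc +0.120/-0.120 → slack +0.787/-0.787; half-tol=0.120, Σhalf²=0.201029
  -E: nom -1.910 → Σnom=44.490; wc +0.338/-0.338 → slack +1.125/-1.125; half-tol=0.338, Σhalf²=0.315273
  -F: nom -12.800 → Σnom=31.690; wc +0.250/-0.400 → slack +1.375/-1.525; half-tol=0.325, Σhalf²=0.420898
  +G: nom +4.500 → Σnom=36.190; wc +0.030/-0.440 → slack +1.405/-1.965; half-tol=0.235, Σhalf²=0.476123
  +H: nom +31.280 → Σnom=67.470; wc +0.374/-0.374 → slack +1.779/-2.339; half-tol=0.374, Σhalf²=0.615999
  -I: nom -11.600 → Σnom=55.870; wc +0.089/-0.245 → slack +1.868/-2.584; half-tol=0.167, Σhalf²=0.643888
  -J: nom -30.530 → Σnom=25.340; wc +0.224/-0.400 → slack +2.092/-2.984; half-tol=0.312, Σhalf²=0.741232
Nominal = 25.340. Worst-case = [25.340 - 2.984, 25.340 + 2.092] = [22.356, 27.432]. RSS = √0.741232 = 0.861.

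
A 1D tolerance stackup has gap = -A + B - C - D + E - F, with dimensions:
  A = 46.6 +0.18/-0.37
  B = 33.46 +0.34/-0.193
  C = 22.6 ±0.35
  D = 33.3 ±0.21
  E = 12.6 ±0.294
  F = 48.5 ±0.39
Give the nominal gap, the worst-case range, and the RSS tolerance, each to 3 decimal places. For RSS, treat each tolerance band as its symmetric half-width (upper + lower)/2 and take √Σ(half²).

nominal=-104.940 wc=[-106.557,-102.986] rss=0.743

Stack each dimension's contribution:
  -A: nom -46.600 → Σnom=-46.600; wc +0.370/-0.180 → slack +0.370/-0.180; half-tol=0.275, Σhalf²=0.075625
  +B: nom +33.460 → Σnom=-13.140; wc +0.340/-0.193 → slack +0.710/-0.373; half-tol=0.267, Σhalf²=0.146647
  -C: nom -22.600 → Σnom=-35.740; wc +0.350/-0.350 → slack +1.060/-0.723; half-tol=0.350, Σhalf²=0.269147
  -D: nom -33.300 → Σnom=-69.040; wc +0.210/-0.210 → slack +1.270/-0.933; half-tol=0.210, Σhalf²=0.313247
  +E: nom +12.600 → Σnom=-56.440; wc +0.294/-0.294 → slack +1.564/-1.227; half-tol=0.294, Σhalf²=0.399683
  -F: nom -48.500 → Σnom=-104.940; wc +0.390/-0.390 → slack +1.954/-1.617; half-tol=0.390, Σhalf²=0.551783
Nominal = -104.940. Worst-case = [-104.940 - 1.617, -104.940 + 1.954] = [-106.557, -102.986]. RSS = √0.551783 = 0.743.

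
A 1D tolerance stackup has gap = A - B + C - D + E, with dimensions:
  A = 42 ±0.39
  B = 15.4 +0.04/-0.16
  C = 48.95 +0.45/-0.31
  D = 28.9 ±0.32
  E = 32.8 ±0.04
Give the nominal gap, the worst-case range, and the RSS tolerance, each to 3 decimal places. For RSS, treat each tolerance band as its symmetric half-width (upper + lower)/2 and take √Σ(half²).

Stack each dimension's contribution:
  +A: nom +42.000 → Σnom=42.000; wc +0.390/-0.390 → slack +0.390/-0.390; half-tol=0.390, Σhalf²=0.152100
  -B: nom -15.400 → Σnom=26.600; wc +0.160/-0.040 → slack +0.550/-0.430; half-tol=0.100, Σhalf²=0.162100
  +C: nom +48.950 → Σnom=75.550; wc +0.450/-0.310 → slack +1.000/-0.740; half-tol=0.380, Σhalf²=0.306500
  -D: nom -28.900 → Σnom=46.650; wc +0.320/-0.320 → slack +1.320/-1.060; half-tol=0.320, Σhalf²=0.408900
  +E: nom +32.800 → Σnom=79.450; wc +0.040/-0.040 → slack +1.360/-1.100; half-tol=0.040, Σhalf²=0.410500
Nominal = 79.450. Worst-case = [79.450 - 1.100, 79.450 + 1.360] = [78.350, 80.810]. RSS = √0.410500 = 0.641.

nominal=79.450 wc=[78.350,80.810] rss=0.641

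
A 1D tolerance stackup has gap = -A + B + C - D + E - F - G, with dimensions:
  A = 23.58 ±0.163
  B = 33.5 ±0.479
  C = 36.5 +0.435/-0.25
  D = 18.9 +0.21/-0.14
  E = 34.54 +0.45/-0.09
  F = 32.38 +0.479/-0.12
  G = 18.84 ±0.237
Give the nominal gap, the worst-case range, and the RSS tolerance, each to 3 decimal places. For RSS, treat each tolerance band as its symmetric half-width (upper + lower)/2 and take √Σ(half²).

nominal=10.840 wc=[8.932,12.864] rss=0.789

Stack each dimension's contribution:
  -A: nom -23.580 → Σnom=-23.580; wc +0.163/-0.163 → slack +0.163/-0.163; half-tol=0.163, Σhalf²=0.026569
  +B: nom +33.500 → Σnom=9.920; wc +0.479/-0.479 → slack +0.642/-0.642; half-tol=0.479, Σhalf²=0.256010
  +C: nom +36.500 → Σnom=46.420; wc +0.435/-0.250 → slack +1.077/-0.892; half-tol=0.343, Σhalf²=0.373316
  -D: nom -18.900 → Σnom=27.520; wc +0.140/-0.210 → slack +1.217/-1.102; half-tol=0.175, Σhalf²=0.403941
  +E: nom +34.540 → Σnom=62.060; wc +0.450/-0.090 → slack +1.667/-1.192; half-tol=0.270, Σhalf²=0.476841
  -F: nom -32.380 → Σnom=29.680; wc +0.120/-0.479 → slack +1.787/-1.671; half-tol=0.299, Σhalf²=0.566542
  -G: nom -18.840 → Σnom=10.840; wc +0.237/-0.237 → slack +2.024/-1.908; half-tol=0.237, Σhalf²=0.622711
Nominal = 10.840. Worst-case = [10.840 - 1.908, 10.840 + 2.024] = [8.932, 12.864]. RSS = √0.622711 = 0.789.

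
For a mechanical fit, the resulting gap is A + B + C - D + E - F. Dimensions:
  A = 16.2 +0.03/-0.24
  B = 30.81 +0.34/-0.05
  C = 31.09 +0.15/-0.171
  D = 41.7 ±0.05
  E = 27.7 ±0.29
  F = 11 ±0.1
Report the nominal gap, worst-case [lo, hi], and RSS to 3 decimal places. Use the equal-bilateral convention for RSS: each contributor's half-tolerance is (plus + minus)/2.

Stack each dimension's contribution:
  +A: nom +16.200 → Σnom=16.200; wc +0.030/-0.240 → slack +0.030/-0.240; half-tol=0.135, Σhalf²=0.018225
  +B: nom +30.810 → Σnom=47.010; wc +0.340/-0.050 → slack +0.370/-0.290; half-tol=0.195, Σhalf²=0.056250
  +C: nom +31.090 → Σnom=78.100; wc +0.150/-0.171 → slack +0.520/-0.461; half-tol=0.161, Σhalf²=0.082010
  -D: nom -41.700 → Σnom=36.400; wc +0.050/-0.050 → slack +0.570/-0.511; half-tol=0.050, Σhalf²=0.084510
  +E: nom +27.700 → Σnom=64.100; wc +0.290/-0.290 → slack +0.860/-0.801; half-tol=0.290, Σhalf²=0.168610
  -F: nom -11.000 → Σnom=53.100; wc +0.100/-0.100 → slack +0.960/-0.901; half-tol=0.100, Σhalf²=0.178610
Nominal = 53.100. Worst-case = [53.100 - 0.901, 53.100 + 0.960] = [52.199, 54.060]. RSS = √0.178610 = 0.423.

nominal=53.100 wc=[52.199,54.060] rss=0.423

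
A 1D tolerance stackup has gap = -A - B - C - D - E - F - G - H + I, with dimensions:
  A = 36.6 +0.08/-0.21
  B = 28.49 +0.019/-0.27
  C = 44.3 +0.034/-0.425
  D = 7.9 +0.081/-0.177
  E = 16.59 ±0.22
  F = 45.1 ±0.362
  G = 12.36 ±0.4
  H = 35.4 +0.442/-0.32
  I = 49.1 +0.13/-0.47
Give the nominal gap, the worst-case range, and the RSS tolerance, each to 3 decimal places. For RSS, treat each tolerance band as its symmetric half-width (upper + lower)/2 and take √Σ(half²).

Stack each dimension's contribution:
  -A: nom -36.600 → Σnom=-36.600; wc +0.210/-0.080 → slack +0.210/-0.080; half-tol=0.145, Σhalf²=0.021025
  -B: nom -28.490 → Σnom=-65.090; wc +0.270/-0.019 → slack +0.480/-0.099; half-tol=0.145, Σhalf²=0.041905
  -C: nom -44.300 → Σnom=-109.390; wc +0.425/-0.034 → slack +0.905/-0.133; half-tol=0.229, Σhalf²=0.094576
  -D: nom -7.900 → Σnom=-117.290; wc +0.177/-0.081 → slack +1.082/-0.214; half-tol=0.129, Σhalf²=0.111217
  -E: nom -16.590 → Σnom=-133.880; wc +0.220/-0.220 → slack +1.302/-0.434; half-tol=0.220, Σhalf²=0.159616
  -F: nom -45.100 → Σnom=-178.980; wc +0.362/-0.362 → slack +1.664/-0.796; half-tol=0.362, Σhalf²=0.290660
  -G: nom -12.360 → Σnom=-191.340; wc +0.400/-0.400 → slack +2.064/-1.196; half-tol=0.400, Σhalf²=0.450661
  -H: nom -35.400 → Σnom=-226.740; wc +0.320/-0.442 → slack +2.384/-1.638; half-tol=0.381, Σhalf²=0.595822
  +I: nom +49.100 → Σnom=-177.640; wc +0.130/-0.470 → slack +2.514/-2.108; half-tol=0.300, Σhalf²=0.685821
Nominal = -177.640. Worst-case = [-177.640 - 2.108, -177.640 + 2.514] = [-179.748, -175.126]. RSS = √0.685821 = 0.828.

nominal=-177.640 wc=[-179.748,-175.126] rss=0.828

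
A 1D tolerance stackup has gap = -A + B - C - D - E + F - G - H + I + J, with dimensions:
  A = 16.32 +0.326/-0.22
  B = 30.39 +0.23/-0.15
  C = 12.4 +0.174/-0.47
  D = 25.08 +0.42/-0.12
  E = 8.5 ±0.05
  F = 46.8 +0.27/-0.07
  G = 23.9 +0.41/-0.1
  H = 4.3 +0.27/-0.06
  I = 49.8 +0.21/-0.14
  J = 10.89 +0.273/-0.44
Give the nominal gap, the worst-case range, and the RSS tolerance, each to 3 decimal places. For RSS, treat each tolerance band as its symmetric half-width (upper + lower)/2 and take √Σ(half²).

Stack each dimension's contribution:
  -A: nom -16.320 → Σnom=-16.320; wc +0.220/-0.326 → slack +0.220/-0.326; half-tol=0.273, Σhalf²=0.074529
  +B: nom +30.390 → Σnom=14.070; wc +0.230/-0.150 → slack +0.450/-0.476; half-tol=0.190, Σhalf²=0.110629
  -C: nom -12.400 → Σnom=1.670; wc +0.470/-0.174 → slack +0.920/-0.650; half-tol=0.322, Σhalf²=0.214313
  -D: nom -25.080 → Σnom=-23.410; wc +0.120/-0.420 → slack +1.040/-1.070; half-tol=0.270, Σhalf²=0.287213
  -E: nom -8.500 → Σnom=-31.910; wc +0.050/-0.050 → slack +1.090/-1.120; half-tol=0.050, Σhalf²=0.289713
  +F: nom +46.800 → Σnom=14.890; wc +0.270/-0.070 → slack +1.360/-1.190; half-tol=0.170, Σhalf²=0.318613
  -G: nom -23.900 → Σnom=-9.010; wc +0.100/-0.410 → slack +1.460/-1.600; half-tol=0.255, Σhalf²=0.383638
  -H: nom -4.300 → Σnom=-13.310; wc +0.060/-0.270 → slack +1.520/-1.870; half-tol=0.165, Σhalf²=0.410863
  +I: nom +49.800 → Σnom=36.490; wc +0.210/-0.140 → slack +1.730/-2.010; half-tol=0.175, Σhalf²=0.441488
  +J: nom +10.890 → Σnom=47.380; wc +0.273/-0.440 → slack +2.003/-2.450; half-tol=0.357, Σhalf²=0.568580
Nominal = 47.380. Worst-case = [47.380 - 2.450, 47.380 + 2.003] = [44.930, 49.383]. RSS = √0.568580 = 0.754.

nominal=47.380 wc=[44.930,49.383] rss=0.754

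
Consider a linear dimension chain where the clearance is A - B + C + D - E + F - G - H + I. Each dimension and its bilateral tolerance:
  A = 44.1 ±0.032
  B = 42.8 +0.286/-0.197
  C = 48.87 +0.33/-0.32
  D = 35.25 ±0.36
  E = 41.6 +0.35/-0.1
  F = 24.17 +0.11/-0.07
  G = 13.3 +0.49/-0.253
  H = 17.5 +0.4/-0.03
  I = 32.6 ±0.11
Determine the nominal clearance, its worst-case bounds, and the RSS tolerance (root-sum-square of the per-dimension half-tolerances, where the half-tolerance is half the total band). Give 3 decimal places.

nominal=69.790 wc=[67.372,71.312] rss=0.741

Stack each dimension's contribution:
  +A: nom +44.100 → Σnom=44.100; wc +0.032/-0.032 → slack +0.032/-0.032; half-tol=0.032, Σhalf²=0.001024
  -B: nom -42.800 → Σnom=1.300; wc +0.197/-0.286 → slack +0.229/-0.318; half-tol=0.241, Σhalf²=0.059346
  +C: nom +48.870 → Σnom=50.170; wc +0.330/-0.320 → slack +0.559/-0.638; half-tol=0.325, Σhalf²=0.164971
  +D: nom +35.250 → Σnom=85.420; wc +0.360/-0.360 → slack +0.919/-0.998; half-tol=0.360, Σhalf²=0.294571
  -E: nom -41.600 → Σnom=43.820; wc +0.100/-0.350 → slack +1.019/-1.348; half-tol=0.225, Σhalf²=0.345196
  +F: nom +24.170 → Σnom=67.990; wc +0.110/-0.070 → slack +1.129/-1.418; half-tol=0.090, Σhalf²=0.353296
  -G: nom -13.300 → Σnom=54.690; wc +0.253/-0.490 → slack +1.382/-1.908; half-tol=0.371, Σhalf²=0.491308
  -H: nom -17.500 → Σnom=37.190; wc +0.030/-0.400 → slack +1.412/-2.308; half-tol=0.215, Σhalf²=0.537533
  +I: nom +32.600 → Σnom=69.790; wc +0.110/-0.110 → slack +1.522/-2.418; half-tol=0.110, Σhalf²=0.549633
Nominal = 69.790. Worst-case = [69.790 - 2.418, 69.790 + 1.522] = [67.372, 71.312]. RSS = √0.549633 = 0.741.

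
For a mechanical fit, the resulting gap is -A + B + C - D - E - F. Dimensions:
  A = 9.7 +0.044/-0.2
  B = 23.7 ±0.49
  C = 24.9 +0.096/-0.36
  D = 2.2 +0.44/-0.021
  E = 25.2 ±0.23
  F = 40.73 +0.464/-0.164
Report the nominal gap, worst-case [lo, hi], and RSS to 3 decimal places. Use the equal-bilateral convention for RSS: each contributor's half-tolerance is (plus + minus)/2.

Stack each dimension's contribution:
  -A: nom -9.700 → Σnom=-9.700; wc +0.200/-0.044 → slack +0.200/-0.044; half-tol=0.122, Σhalf²=0.014884
  +B: nom +23.700 → Σnom=14.000; wc +0.490/-0.490 → slack +0.690/-0.534; half-tol=0.490, Σhalf²=0.254984
  +C: nom +24.900 → Σnom=38.900; wc +0.096/-0.360 → slack +0.786/-0.894; half-tol=0.228, Σhalf²=0.306968
  -D: nom -2.200 → Σnom=36.700; wc +0.021/-0.440 → slack +0.807/-1.334; half-tol=0.231, Σhalf²=0.360098
  -E: nom -25.200 → Σnom=11.500; wc +0.230/-0.230 → slack +1.037/-1.564; half-tol=0.230, Σhalf²=0.412998
  -F: nom -40.730 → Σnom=-29.230; wc +0.164/-0.464 → slack +1.201/-2.028; half-tol=0.314, Σhalf²=0.511594
Nominal = -29.230. Worst-case = [-29.230 - 2.028, -29.230 + 1.201] = [-31.258, -28.029]. RSS = √0.511594 = 0.715.

nominal=-29.230 wc=[-31.258,-28.029] rss=0.715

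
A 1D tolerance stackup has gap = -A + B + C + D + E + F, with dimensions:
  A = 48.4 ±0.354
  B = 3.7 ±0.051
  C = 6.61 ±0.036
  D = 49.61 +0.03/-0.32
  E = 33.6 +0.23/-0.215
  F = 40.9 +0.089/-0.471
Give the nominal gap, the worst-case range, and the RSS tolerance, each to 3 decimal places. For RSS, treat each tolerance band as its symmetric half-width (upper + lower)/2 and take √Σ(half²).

Stack each dimension's contribution:
  -A: nom -48.400 → Σnom=-48.400; wc +0.354/-0.354 → slack +0.354/-0.354; half-tol=0.354, Σhalf²=0.125316
  +B: nom +3.700 → Σnom=-44.700; wc +0.051/-0.051 → slack +0.405/-0.405; half-tol=0.051, Σhalf²=0.127917
  +C: nom +6.610 → Σnom=-38.090; wc +0.036/-0.036 → slack +0.441/-0.441; half-tol=0.036, Σhalf²=0.129213
  +D: nom +49.610 → Σnom=11.520; wc +0.030/-0.320 → slack +0.471/-0.761; half-tol=0.175, Σhalf²=0.159838
  +E: nom +33.600 → Σnom=45.120; wc +0.230/-0.215 → slack +0.701/-0.976; half-tol=0.223, Σhalf²=0.209344
  +F: nom +40.900 → Σnom=86.020; wc +0.089/-0.471 → slack +0.790/-1.447; half-tol=0.280, Σhalf²=0.287744
Nominal = 86.020. Worst-case = [86.020 - 1.447, 86.020 + 0.790] = [84.573, 86.810]. RSS = √0.287744 = 0.536.

nominal=86.020 wc=[84.573,86.810] rss=0.536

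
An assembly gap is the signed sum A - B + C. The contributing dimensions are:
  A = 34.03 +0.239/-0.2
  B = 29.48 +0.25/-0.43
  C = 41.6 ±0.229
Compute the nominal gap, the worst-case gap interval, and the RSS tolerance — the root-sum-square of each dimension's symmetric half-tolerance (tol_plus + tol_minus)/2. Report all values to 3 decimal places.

Stack each dimension's contribution:
  +A: nom +34.030 → Σnom=34.030; wc +0.239/-0.200 → slack +0.239/-0.200; half-tol=0.220, Σhalf²=0.048180
  -B: nom -29.480 → Σnom=4.550; wc +0.430/-0.250 → slack +0.669/-0.450; half-tol=0.340, Σhalf²=0.163780
  +C: nom +41.600 → Σnom=46.150; wc +0.229/-0.229 → slack +0.898/-0.679; half-tol=0.229, Σhalf²=0.216221
Nominal = 46.150. Worst-case = [46.150 - 0.679, 46.150 + 0.898] = [45.471, 47.048]. RSS = √0.216221 = 0.465.

nominal=46.150 wc=[45.471,47.048] rss=0.465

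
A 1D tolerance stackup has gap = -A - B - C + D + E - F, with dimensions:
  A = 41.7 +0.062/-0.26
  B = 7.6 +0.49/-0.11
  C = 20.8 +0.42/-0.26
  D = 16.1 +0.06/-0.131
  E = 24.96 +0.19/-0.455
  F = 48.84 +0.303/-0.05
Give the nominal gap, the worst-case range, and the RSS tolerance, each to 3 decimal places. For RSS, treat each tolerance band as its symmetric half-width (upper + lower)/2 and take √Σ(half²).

nominal=-77.880 wc=[-79.741,-76.950] rss=0.613

Stack each dimension's contribution:
  -A: nom -41.700 → Σnom=-41.700; wc +0.260/-0.062 → slack +0.260/-0.062; half-tol=0.161, Σhalf²=0.025921
  -B: nom -7.600 → Σnom=-49.300; wc +0.110/-0.490 → slack +0.370/-0.552; half-tol=0.300, Σhalf²=0.115921
  -C: nom -20.800 → Σnom=-70.100; wc +0.260/-0.420 → slack +0.630/-0.972; half-tol=0.340, Σhalf²=0.231521
  +D: nom +16.100 → Σnom=-54.000; wc +0.060/-0.131 → slack +0.690/-1.103; half-tol=0.096, Σhalf²=0.240641
  +E: nom +24.960 → Σnom=-29.040; wc +0.190/-0.455 → slack +0.880/-1.558; half-tol=0.323, Σhalf²=0.344647
  -F: nom -48.840 → Σnom=-77.880; wc +0.050/-0.303 → slack +0.930/-1.861; half-tol=0.176, Σhalf²=0.375800
Nominal = -77.880. Worst-case = [-77.880 - 1.861, -77.880 + 0.930] = [-79.741, -76.950]. RSS = √0.375800 = 0.613.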